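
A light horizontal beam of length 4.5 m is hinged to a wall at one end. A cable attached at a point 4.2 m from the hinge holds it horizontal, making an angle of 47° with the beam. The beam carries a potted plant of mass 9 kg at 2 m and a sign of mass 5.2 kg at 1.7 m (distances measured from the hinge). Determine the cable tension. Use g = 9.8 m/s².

Take moments about the hinge.
Potted plant: 9 × 9.8 = 88.2 N down at 2 m → arm 2 m, τ = 88.2 × 2 = 176.4 N·m clockwise.
Sign: 5.2 × 9.8 = 50.96 N down at 1.7 m → arm 1.7 m, τ = 50.96 × 1.7 = 86.63 N·m clockwise.
Total clockwise load moment = 263 N·m.
The cable tension T acts at 4.2 m; only its component perpendicular to the beam, T sinθ, produces torque. sin 47° = 0.7314.
Balancing moments: T × 4.2 × 0.7314 = 263, giving T = 263 / 3.072 = 85.6 N.

T ≈ 85.6 N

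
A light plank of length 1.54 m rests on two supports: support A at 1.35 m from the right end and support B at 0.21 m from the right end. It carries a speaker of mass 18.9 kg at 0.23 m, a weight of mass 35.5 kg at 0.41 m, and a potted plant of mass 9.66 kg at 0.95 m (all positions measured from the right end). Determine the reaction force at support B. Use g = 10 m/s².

R_B ≈ 512 N

About support A:
Speaker: 18.9 × 10 = 189 N down at 0.23 m → arm 1.12 m, τ = 189 × 1.12 = 211.7 N·m clockwise.
Weight: 35.5 × 10 = 355 N down at 0.41 m → arm 0.94 m, τ = 355 × 0.94 = 333.7 N·m clockwise.
Potted plant: 9.66 × 10 = 96.6 N down at 0.95 m → arm 0.4 m, τ = 96.6 × 0.4 = 38.64 N·m clockwise.
Net load moment about support A = 584 N·m clockwise.
Reaction R at support B is upward at 0.21 m, arm 1.14 m → moment R × 1.14 counterclockwise.
Balancing moments: R × 1.14 = 584, giving R = 512 N.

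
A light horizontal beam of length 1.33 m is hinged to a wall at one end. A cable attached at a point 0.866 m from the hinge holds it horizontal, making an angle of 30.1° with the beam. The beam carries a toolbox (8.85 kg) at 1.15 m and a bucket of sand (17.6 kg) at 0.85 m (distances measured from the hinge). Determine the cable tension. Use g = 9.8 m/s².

T ≈ 567 N

Choose the hinge as the axis so the unknown hinge reaction has zero arm there.
Toolbox: 8.85 × 9.8 = 86.73 N down at 1.15 m → arm 1.15 m, τ = 86.73 × 1.15 = 99.74 N·m clockwise.
Bucket of sand: 17.6 × 9.8 = 172.5 N down at 0.85 m → arm 0.85 m, τ = 172.5 × 0.85 = 146.6 N·m clockwise.
Total clockwise load moment = 246.3 N·m.
The cable tension T acts at 0.866 m; only its component perpendicular to the beam, T sinθ, produces torque. sin 30.1° = 0.5015.
For rotational equilibrium, T × 0.866 × 0.5015 = 246.3, so T = 246.3 / 0.4343 = 567 N.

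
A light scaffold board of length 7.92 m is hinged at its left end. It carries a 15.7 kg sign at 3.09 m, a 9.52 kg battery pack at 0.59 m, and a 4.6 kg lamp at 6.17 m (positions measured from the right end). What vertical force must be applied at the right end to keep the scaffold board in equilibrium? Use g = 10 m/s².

Choose the left end as the axis so the unknown pivot reaction has zero arm there.
Sign: 15.7 × 10 = 157 N down at 3.09 m → arm 4.83 m, τ = 157 × 4.83 = 758.3 N·m clockwise.
Battery pack: 9.52 × 10 = 95.2 N down at 0.59 m → arm 7.33 m, τ = 95.2 × 7.33 = 697.8 N·m clockwise.
Lamp: 4.6 × 10 = 46 N down at 6.17 m → arm 1.75 m, τ = 46 × 1.75 = 80.5 N·m clockwise.
Net moment of the loads = 1537 N·m clockwise.
The upward force F acts at the right end, arm 7.92 m, giving F × 7.92 counterclockwise.
For rotational equilibrium, F × 7.92 = 1537, so F = 1537 / 7.92 = 194 N.

F ≈ 194 N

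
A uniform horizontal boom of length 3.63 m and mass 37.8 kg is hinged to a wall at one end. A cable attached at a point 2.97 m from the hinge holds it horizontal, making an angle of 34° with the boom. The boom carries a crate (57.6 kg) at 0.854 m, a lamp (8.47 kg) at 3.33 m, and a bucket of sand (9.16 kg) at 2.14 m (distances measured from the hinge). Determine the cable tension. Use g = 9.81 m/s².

T ≈ 978 N

Take moments about the hinge.
Beam weight: 37.8 × 9.81 = 370.8 N down at 1.815 m → arm 1.815 m, τ = 370.8 × 1.815 = 673 N·m clockwise.
Crate: 57.6 × 9.81 = 565.1 N down at 0.854 m → arm 0.854 m, τ = 565.1 × 0.854 = 482.6 N·m clockwise.
Lamp: 8.47 × 9.81 = 83.09 N down at 3.33 m → arm 3.33 m, τ = 83.09 × 3.33 = 276.7 N·m clockwise.
Bucket of sand: 9.16 × 9.81 = 89.86 N down at 2.14 m → arm 2.14 m, τ = 89.86 × 2.14 = 192.3 N·m clockwise.
Total clockwise load moment = 1625 N·m.
The cable tension T acts at 2.97 m; only its component perpendicular to the boom, T sinθ, produces torque. sin 34° = 0.5592.
For rotational equilibrium, T × 2.97 × 0.5592 = 1625, so T = 1625 / 1.661 = 978 N.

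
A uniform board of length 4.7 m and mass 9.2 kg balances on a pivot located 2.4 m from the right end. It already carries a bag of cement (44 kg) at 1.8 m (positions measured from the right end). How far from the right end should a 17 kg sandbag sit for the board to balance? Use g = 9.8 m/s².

x ≈ 3.98 m from the right end

Take moments about the pivot (at 2.4 m from the right end).
Beam weight: 9.2 × 9.8 = 90.16 N down at 2.35 m → arm 0.05 m, τ = 90.16 × 0.05 = 4.508 N·m clockwise.
Bag of cement: 44 × 9.8 = 431.2 N down at 1.8 m → arm 0.6 m, τ = 431.2 × 0.6 = 258.7 N·m clockwise.
Net moment of existing loads = 263.2 N·m clockwise.
The sandbag weighs 17 × 9.8 = 166.6 N and must supply an equal counterclockwise moment, so its lever arm about the pivot is 263.2 / 166.6 = 1.58 m.
That puts it at 2.4 + 1.58 = 3.98 m from the right end.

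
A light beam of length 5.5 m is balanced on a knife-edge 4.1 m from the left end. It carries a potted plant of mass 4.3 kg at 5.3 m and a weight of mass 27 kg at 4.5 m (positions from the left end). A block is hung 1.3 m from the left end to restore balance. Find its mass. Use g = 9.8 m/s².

Take moments about the knife-edge (at 4.1 m from the left end).
Potted plant: 4.3 × 9.8 = 42.14 N down at 5.3 m → arm 1.2 m, τ = 42.14 × 1.2 = 50.57 N·m clockwise.
Weight: 27 × 9.8 = 264.6 N down at 4.5 m → arm 0.4 m, τ = 264.6 × 0.4 = 105.8 N·m clockwise.
Net moment of known loads = 156.4 N·m clockwise.
An unknown mass m at 1.3 m has arm 2.8 m; its moment is m·g·2.8 counterclockwise.
For rotational equilibrium, m × 9.8 × 2.8 = 156.4, so m = 156.4 / (9.8 × 2.8) = 5.7 kg.

m ≈ 5.7 kg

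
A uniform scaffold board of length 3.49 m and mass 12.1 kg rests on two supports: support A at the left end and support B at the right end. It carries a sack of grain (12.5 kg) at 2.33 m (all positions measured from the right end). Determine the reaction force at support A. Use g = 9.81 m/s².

R_A ≈ 141 N

About support B:
Beam weight: 12.1 × 9.81 = 118.7 N down at 1.745 m → arm 1.745 m, τ = 118.7 × 1.745 = 207.1 N·m counterclockwise.
Sack of grain: 12.5 × 9.81 = 122.6 N down at 2.33 m → arm 2.33 m, τ = 122.6 × 2.33 = 285.7 N·m counterclockwise.
Net load moment about support B = 492.8 N·m counterclockwise.
Reaction R at support A is upward at 3.49 m, arm 3.49 m → moment R × 3.49 clockwise.
Στ = 0 ⇒ R × 3.49 = 492.8 ⇒ R = 141 N.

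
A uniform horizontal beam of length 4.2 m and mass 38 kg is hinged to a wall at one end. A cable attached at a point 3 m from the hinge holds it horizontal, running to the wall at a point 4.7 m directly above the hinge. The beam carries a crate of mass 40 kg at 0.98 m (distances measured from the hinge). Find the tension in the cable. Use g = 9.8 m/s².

Taking torques about the hinge:
Beam weight: 38 × 9.8 = 372.4 N down at 2.1 m → arm 2.1 m, τ = 372.4 × 2.1 = 782 N·m clockwise.
Crate: 40 × 9.8 = 392 N down at 0.98 m → arm 0.98 m, τ = 392 × 0.98 = 384.2 N·m clockwise.
Total clockwise load moment = 1166 N·m.
The cable tension T acts at 3 m; only its component perpendicular to the beam, T sinθ, produces torque. sinθ = h/√(h²+d²) = 4.7/√(4.7²+3²) = 0.8429.
Setting net torque to zero: T × 3 × 0.8429 = 1166 → T = 1166 / 2.529 = 461 N.

T ≈ 461 N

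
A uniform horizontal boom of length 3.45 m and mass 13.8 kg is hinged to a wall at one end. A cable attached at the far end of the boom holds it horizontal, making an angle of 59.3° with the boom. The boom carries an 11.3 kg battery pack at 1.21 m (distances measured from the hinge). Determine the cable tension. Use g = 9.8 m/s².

T ≈ 124 N

Choose the hinge as the axis so the unknown hinge reaction has zero arm there.
Beam weight: 13.8 × 9.8 = 135.2 N down at 1.725 m → arm 1.725 m, τ = 135.2 × 1.725 = 233.2 N·m clockwise.
Battery pack: 11.3 × 9.8 = 110.7 N down at 1.21 m → arm 1.21 m, τ = 110.7 × 1.21 = 133.9 N·m clockwise.
Total clockwise load moment = 367.1 N·m.
The cable tension T acts at 3.45 m; only its component perpendicular to the boom, T sinθ, produces torque. sin 59.3° = 0.8599.
For rotational equilibrium, T × 3.45 × 0.8599 = 367.1, so T = 367.1 / 2.967 = 124 N.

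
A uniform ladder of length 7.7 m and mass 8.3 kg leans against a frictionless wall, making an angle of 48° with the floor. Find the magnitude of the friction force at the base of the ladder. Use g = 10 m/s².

Take moments about the foot of the ladder.
Ladder weight 8.3×10 = 83 N acts at 3.85 m along the ladder; its horizontal arm is 3.85·cos48° = 2.576 m → τ = 213.8 N·m clockwise.
Wall normal N acts horizontally at the top; its moment arm is the height L sinθ = 7.7·sin48° = 5.722 m, counterclockwise.
Balancing moments: N × 5.722 = 213.8, giving N = 37.4 N.
ΣFx = 0: friction at the foot balances the wall's push, so f = N_wall = 37.4 N.

f ≈ 37.4 N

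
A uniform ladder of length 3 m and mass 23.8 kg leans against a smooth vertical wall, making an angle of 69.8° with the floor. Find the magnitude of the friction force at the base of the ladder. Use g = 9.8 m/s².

f ≈ 42.9 N

Take moments about the foot of the ladder.
Ladder weight 23.8×9.8 = 233.2 N acts at 1.5 m along the ladder; its horizontal arm is 1.5·cos69.8° = 0.5179 m → τ = 120.8 N·m clockwise.
Wall normal N acts horizontally at the top; its moment arm is the height L sinθ = 3·sin69.8° = 2.815 m, counterclockwise.
Στ = 0 ⇒ N × 2.815 = 120.8 ⇒ N = 42.9 N.
ΣFx = 0: friction at the foot balances the wall's push, so f = N_wall = 42.9 N.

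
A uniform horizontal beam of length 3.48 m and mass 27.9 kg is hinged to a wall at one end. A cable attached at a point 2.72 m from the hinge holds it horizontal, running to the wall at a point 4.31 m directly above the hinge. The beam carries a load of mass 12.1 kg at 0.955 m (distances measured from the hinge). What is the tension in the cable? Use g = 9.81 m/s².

Taking torques about the hinge:
Beam weight: 27.9 × 9.81 = 273.7 N down at 1.74 m → arm 1.74 m, τ = 273.7 × 1.74 = 476.2 N·m clockwise.
Load: 12.1 × 9.81 = 118.7 N down at 0.955 m → arm 0.955 m, τ = 118.7 × 0.955 = 113.4 N·m clockwise.
Total clockwise load moment = 589.6 N·m.
The cable tension T acts at 2.72 m; only its component perpendicular to the beam, T sinθ, produces torque. sinθ = h/√(h²+d²) = 4.31/√(4.31²+2.72²) = 0.8457.
Στ = 0 ⇒ T × 2.72 × 0.8457 = 589.6 ⇒ T = 589.6 / 2.3 = 256 N.

T ≈ 256 N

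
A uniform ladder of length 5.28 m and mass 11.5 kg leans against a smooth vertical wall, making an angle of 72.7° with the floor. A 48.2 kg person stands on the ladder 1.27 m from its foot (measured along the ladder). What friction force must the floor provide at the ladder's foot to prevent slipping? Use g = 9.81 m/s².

Take moments about the foot of the ladder.
Ladder weight 11.5×9.81 = 112.8 N acts at 2.64 m along the ladder; its horizontal arm is 2.64·cos72.7° = 0.7851 m → τ = 88.56 N·m clockwise.
Person: 48.2×9.81 = 472.8 N at 1.27 m → arm 0.3777 m → τ = 178.6 N·m clockwise.
Wall normal N acts horizontally at the top; its moment arm is the height L sinθ = 5.28·sin72.7° = 5.041 m, counterclockwise.
Στ = 0 ⇒ N × 5.041 = 267.2 ⇒ N = 53 N.
ΣFx = 0: friction at the foot balances the wall's push, so f = N_wall = 53 N.

f ≈ 53 N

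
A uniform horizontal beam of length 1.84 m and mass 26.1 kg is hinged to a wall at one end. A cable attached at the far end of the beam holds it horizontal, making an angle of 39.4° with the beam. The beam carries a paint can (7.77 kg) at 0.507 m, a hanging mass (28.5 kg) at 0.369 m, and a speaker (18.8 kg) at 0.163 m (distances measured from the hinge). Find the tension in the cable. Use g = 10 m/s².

Taking torques about the hinge:
Beam weight: 26.1 × 10 = 261 N down at 0.92 m → arm 0.92 m, τ = 261 × 0.92 = 240.1 N·m clockwise.
Paint can: 7.77 × 10 = 77.7 N down at 0.507 m → arm 0.507 m, τ = 77.7 × 0.507 = 39.39 N·m clockwise.
Hanging mass: 28.5 × 10 = 285 N down at 0.369 m → arm 0.369 m, τ = 285 × 0.369 = 105.2 N·m clockwise.
Speaker: 18.8 × 10 = 188 N down at 0.163 m → arm 0.163 m, τ = 188 × 0.163 = 30.64 N·m clockwise.
Total clockwise load moment = 415.3 N·m.
The cable tension T acts at 1.84 m; only its component perpendicular to the beam, T sinθ, produces torque. sin 39.4° = 0.6347.
Setting net torque to zero: T × 1.84 × 0.6347 = 415.3 → T = 415.3 / 1.168 = 356 N.

T ≈ 356 N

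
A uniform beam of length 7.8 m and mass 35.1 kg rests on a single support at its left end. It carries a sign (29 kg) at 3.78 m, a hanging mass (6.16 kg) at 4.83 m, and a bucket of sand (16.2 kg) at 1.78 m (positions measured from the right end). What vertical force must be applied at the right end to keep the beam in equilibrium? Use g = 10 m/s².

About the left end:
Beam weight: 35.1 × 10 = 351 N down at 3.9 m → arm 3.9 m, τ = 351 × 3.9 = 1369 N·m clockwise.
Sign: 29 × 10 = 290 N down at 3.78 m → arm 4.02 m, τ = 290 × 4.02 = 1166 N·m clockwise.
Hanging mass: 6.16 × 10 = 61.6 N down at 4.83 m → arm 2.97 m, τ = 61.6 × 2.97 = 183 N·m clockwise.
Bucket of sand: 16.2 × 10 = 162 N down at 1.78 m → arm 6.02 m, τ = 162 × 6.02 = 975.2 N·m clockwise.
Net moment of the loads = 3693 N·m clockwise.
The upward force F acts at the right end, arm 7.8 m, giving F × 7.8 counterclockwise.
Setting net torque to zero: F × 7.8 = 3693 → F = 3693 / 7.8 = 473 N.

F ≈ 473 N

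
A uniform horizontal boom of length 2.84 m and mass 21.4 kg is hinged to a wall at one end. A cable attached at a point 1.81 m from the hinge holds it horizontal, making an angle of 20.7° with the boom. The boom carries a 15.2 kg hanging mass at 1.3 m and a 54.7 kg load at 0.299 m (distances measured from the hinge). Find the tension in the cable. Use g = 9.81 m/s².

About the hinge:
Beam weight: 21.4 × 9.81 = 209.9 N down at 1.42 m → arm 1.42 m, τ = 209.9 × 1.42 = 298.1 N·m clockwise.
Hanging mass: 15.2 × 9.81 = 149.1 N down at 1.3 m → arm 1.3 m, τ = 149.1 × 1.3 = 193.8 N·m clockwise.
Load: 54.7 × 9.81 = 536.6 N down at 0.299 m → arm 0.299 m, τ = 536.6 × 0.299 = 160.4 N·m clockwise.
Total clockwise load moment = 652.3 N·m.
The cable tension T acts at 1.81 m; only its component perpendicular to the boom, T sinθ, produces torque. sin 20.7° = 0.3535.
Setting net torque to zero: T × 1.81 × 0.3535 = 652.3 → T = 652.3 / 0.6398 = 1020 N.

T ≈ 1020 N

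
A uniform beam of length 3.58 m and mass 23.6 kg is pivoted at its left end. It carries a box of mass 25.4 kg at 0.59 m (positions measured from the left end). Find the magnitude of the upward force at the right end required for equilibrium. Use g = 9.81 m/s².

F ≈ 157 N

Take moments about the left end.
Beam weight: 23.6 × 9.81 = 231.5 N down at 1.79 m → arm 1.79 m, τ = 231.5 × 1.79 = 414.4 N·m clockwise.
Box: 25.4 × 9.81 = 249.2 N down at 0.59 m → arm 0.59 m, τ = 249.2 × 0.59 = 147 N·m clockwise.
Net moment of the loads = 561.4 N·m clockwise.
The upward force F acts at the right end, arm 3.58 m, giving F × 3.58 counterclockwise.
For rotational equilibrium, F × 3.58 = 561.4, so F = 561.4 / 3.58 = 157 N.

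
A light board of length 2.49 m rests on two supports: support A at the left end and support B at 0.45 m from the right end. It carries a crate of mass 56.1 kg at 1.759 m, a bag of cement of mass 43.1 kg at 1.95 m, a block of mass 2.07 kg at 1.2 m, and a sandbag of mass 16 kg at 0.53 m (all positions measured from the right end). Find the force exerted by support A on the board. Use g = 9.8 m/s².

Taking torques about support B:
Crate: 56.1 × 9.8 = 549.8 N down at 1.759 m → arm 1.309 m, τ = 549.8 × 1.309 = 719.7 N·m counterclockwise.
Bag of cement: 43.1 × 9.8 = 422.4 N down at 1.95 m → arm 1.5 m, τ = 422.4 × 1.5 = 633.6 N·m counterclockwise.
Block: 2.07 × 9.8 = 20.29 N down at 1.2 m → arm 0.75 m, τ = 20.29 × 0.75 = 15.22 N·m counterclockwise.
Sandbag: 16 × 9.8 = 156.8 N down at 0.53 m → arm 0.08 m, τ = 156.8 × 0.08 = 12.54 N·m counterclockwise.
Net load moment about support B = 1381 N·m counterclockwise.
Reaction R at support A is upward at 2.49 m, arm 2.04 m → moment R × 2.04 clockwise.
Στ = 0 ⇒ R × 2.04 = 1381 ⇒ R = 677 N.

R_A ≈ 677 N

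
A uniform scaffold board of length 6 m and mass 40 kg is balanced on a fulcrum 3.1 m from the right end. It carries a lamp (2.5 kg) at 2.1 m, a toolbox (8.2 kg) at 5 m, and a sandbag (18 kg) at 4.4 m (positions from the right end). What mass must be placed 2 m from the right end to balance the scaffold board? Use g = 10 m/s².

Sum moments about the fulcrum (at 3.1 m from the right end) (the support reaction has zero arm there).
Beam weight: 40 × 10 = 400 N down at 3 m → arm 0.1 m, τ = 400 × 0.1 = 40 N·m clockwise.
Lamp: 2.5 × 10 = 25 N down at 2.1 m → arm 1 m, τ = 25 × 1 = 25 N·m clockwise.
Toolbox: 8.2 × 10 = 82 N down at 5 m → arm 1.9 m, τ = 82 × 1.9 = 155.8 N·m counterclockwise.
Sandbag: 18 × 10 = 180 N down at 4.4 m → arm 1.3 m, τ = 180 × 1.3 = 234 N·m counterclockwise.
Net moment of known loads = 324.8 N·m counterclockwise.
An unknown mass m at 2 m has arm 1.1 m; its moment is m·g·1.1 clockwise.
Balancing moments: m × 10 × 1.1 = 324.8, giving m = 324.8 / (10 × 1.1) = 29.5 kg.

m ≈ 29.5 kg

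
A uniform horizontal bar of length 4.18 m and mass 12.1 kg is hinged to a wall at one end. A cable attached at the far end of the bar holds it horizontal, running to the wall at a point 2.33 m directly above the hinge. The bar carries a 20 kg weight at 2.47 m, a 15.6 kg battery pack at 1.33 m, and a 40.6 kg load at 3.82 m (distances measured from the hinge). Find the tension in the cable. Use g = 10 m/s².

Take moments about the hinge.
Beam weight: 12.1 × 10 = 121 N down at 2.09 m → arm 2.09 m, τ = 121 × 2.09 = 252.9 N·m clockwise.
Weight: 20 × 10 = 200 N down at 2.47 m → arm 2.47 m, τ = 200 × 2.47 = 494 N·m clockwise.
Battery pack: 15.6 × 10 = 156 N down at 1.33 m → arm 1.33 m, τ = 156 × 1.33 = 207.5 N·m clockwise.
Load: 40.6 × 10 = 406 N down at 3.82 m → arm 3.82 m, τ = 406 × 3.82 = 1551 N·m clockwise.
Total clockwise load moment = 2505 N·m.
The cable tension T acts at 4.18 m; only its component perpendicular to the bar, T sinθ, produces torque. sinθ = h/√(h²+d²) = 2.33/√(2.33²+4.18²) = 0.4869.
Στ = 0 ⇒ T × 4.18 × 0.4869 = 2505 ⇒ T = 2505 / 2.035 = 1230 N.

T ≈ 1230 N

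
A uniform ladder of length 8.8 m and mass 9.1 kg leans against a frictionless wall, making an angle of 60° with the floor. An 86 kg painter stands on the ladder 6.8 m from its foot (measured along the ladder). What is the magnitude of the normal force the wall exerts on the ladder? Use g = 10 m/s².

N_wall ≈ 410 N

Sum moments about the foot of the ladder (the floor normal and friction both act there and drop out).
Ladder weight 9.1×10 = 91 N acts at 4.4 m along the ladder; its horizontal arm is 4.4·cos60° = 2.2 m → τ = 200.2 N·m clockwise.
Painter: 86×10 = 860 N at 6.8 m → arm 3.4 m → τ = 2924 N·m clockwise.
Wall normal N acts horizontally at the top; its moment arm is the height L sinθ = 8.8·sin60° = 7.621 m, counterclockwise.
Setting net torque to zero: N × 7.621 = 3124 → N = 410 N.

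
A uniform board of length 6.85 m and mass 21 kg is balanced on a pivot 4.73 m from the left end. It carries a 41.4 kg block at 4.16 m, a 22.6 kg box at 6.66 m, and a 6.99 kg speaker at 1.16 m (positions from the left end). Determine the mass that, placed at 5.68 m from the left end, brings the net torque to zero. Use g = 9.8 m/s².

m ≈ 34 kg

Sum moments about the pivot (at 4.73 m from the left end) (the support reaction has zero arm there).
Beam weight: 21 × 9.8 = 205.8 N down at 3.425 m → arm 1.305 m, τ = 205.8 × 1.305 = 268.6 N·m counterclockwise.
Block: 41.4 × 9.8 = 405.7 N down at 4.16 m → arm 0.57 m, τ = 405.7 × 0.57 = 231.2 N·m counterclockwise.
Box: 22.6 × 9.8 = 221.5 N down at 6.66 m → arm 1.93 m, τ = 221.5 × 1.93 = 427.5 N·m clockwise.
Speaker: 6.99 × 9.8 = 68.5 N down at 1.16 m → arm 3.57 m, τ = 68.5 × 3.57 = 244.5 N·m counterclockwise.
Net moment of known loads = 316.8 N·m counterclockwise.
An unknown mass m at 5.68 m has arm 0.95 m; its moment is m·g·0.95 clockwise.
Στ = 0 ⇒ m × 9.8 × 0.95 = 316.8 ⇒ m = 316.8 / (9.8 × 0.95) = 34 kg.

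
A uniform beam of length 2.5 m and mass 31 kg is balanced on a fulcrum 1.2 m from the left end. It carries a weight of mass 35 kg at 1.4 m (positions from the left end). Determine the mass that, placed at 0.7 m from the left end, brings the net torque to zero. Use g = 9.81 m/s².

m ≈ 17.1 kg

Sum moments about the fulcrum (at 1.2 m from the left end) (the support reaction has zero arm there).
Beam weight: 31 × 9.81 = 304.1 N down at 1.25 m → arm 0.05 m, τ = 304.1 × 0.05 = 15.21 N·m clockwise.
Weight: 35 × 9.81 = 343.4 N down at 1.4 m → arm 0.2 m, τ = 343.4 × 0.2 = 68.68 N·m clockwise.
Net moment of known loads = 83.89 N·m clockwise.
An unknown mass m at 0.7 m has arm 0.5 m; its moment is m·g·0.5 counterclockwise.
For rotational equilibrium, m × 9.81 × 0.5 = 83.89, so m = 83.89 / (9.81 × 0.5) = 17.1 kg.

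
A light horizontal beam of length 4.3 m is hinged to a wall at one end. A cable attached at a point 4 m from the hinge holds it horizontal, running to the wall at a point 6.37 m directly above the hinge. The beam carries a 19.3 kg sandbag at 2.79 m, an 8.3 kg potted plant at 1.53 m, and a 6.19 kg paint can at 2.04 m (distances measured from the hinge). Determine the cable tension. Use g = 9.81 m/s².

Choose the hinge as the axis so the unknown hinge reaction has zero arm there.
Sandbag: 19.3 × 9.81 = 189.3 N down at 2.79 m → arm 2.79 m, τ = 189.3 × 2.79 = 528.1 N·m clockwise.
Potted plant: 8.3 × 9.81 = 81.42 N down at 1.53 m → arm 1.53 m, τ = 81.42 × 1.53 = 124.6 N·m clockwise.
Paint can: 6.19 × 9.81 = 60.72 N down at 2.04 m → arm 2.04 m, τ = 60.72 × 2.04 = 123.9 N·m clockwise.
Total clockwise load moment = 776.6 N·m.
The cable tension T acts at 4 m; only its component perpendicular to the beam, T sinθ, produces torque. sinθ = h/√(h²+d²) = 6.37/√(6.37²+4²) = 0.8469.
For rotational equilibrium, T × 4 × 0.8469 = 776.6, so T = 776.6 / 3.388 = 229 N.

T ≈ 229 N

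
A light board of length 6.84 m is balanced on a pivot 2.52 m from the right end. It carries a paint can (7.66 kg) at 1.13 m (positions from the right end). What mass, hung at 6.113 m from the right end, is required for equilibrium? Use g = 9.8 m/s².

Choose the pivot (at 2.52 m from the right end) as the axis so the support reaction has zero arm there.
Paint can: 7.66 × 9.8 = 75.07 N down at 1.13 m → arm 1.39 m, τ = 75.07 × 1.39 = 104.3 N·m clockwise.
Net moment of known loads = 104.3 N·m clockwise.
An unknown mass m at 6.113 m has arm 3.593 m; its moment is m·g·3.593 counterclockwise.
For rotational equilibrium, m × 9.8 × 3.593 = 104.3, so m = 104.3 / (9.8 × 3.593) = 2.96 kg.

m ≈ 2.96 kg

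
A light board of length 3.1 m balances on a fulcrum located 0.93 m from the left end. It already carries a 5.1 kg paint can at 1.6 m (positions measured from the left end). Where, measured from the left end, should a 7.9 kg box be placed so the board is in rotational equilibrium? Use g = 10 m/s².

x ≈ 0.497 m from the left end

Take moments about the fulcrum (at 0.93 m from the left end).
Paint can: 5.1 × 10 = 51 N down at 1.6 m → arm 0.67 m, τ = 51 × 0.67 = 34.17 N·m clockwise.
Net moment of existing loads = 34.17 N·m clockwise.
The box weighs 7.9 × 10 = 79 N and must supply an equal counterclockwise moment, so its lever arm about the fulcrum is 34.17 / 79 = 0.433 m.
That puts it at 0.93 − 0.433 = 0.497 m from the left end.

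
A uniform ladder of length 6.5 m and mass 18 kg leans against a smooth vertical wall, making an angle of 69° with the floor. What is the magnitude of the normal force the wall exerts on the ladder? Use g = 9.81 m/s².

Taking torques about the foot of the ladder:
Ladder weight 18×9.81 = 176.6 N acts at 3.25 m along the ladder; its horizontal arm is 3.25·cos69° = 1.165 m → τ = 205.7 N·m clockwise.
Wall normal N acts horizontally at the top; its moment arm is the height L sinθ = 6.5·sin69° = 6.068 m, counterclockwise.
For rotational equilibrium, N × 6.068 = 205.7, so N = 33.9 N.

N_wall ≈ 33.9 N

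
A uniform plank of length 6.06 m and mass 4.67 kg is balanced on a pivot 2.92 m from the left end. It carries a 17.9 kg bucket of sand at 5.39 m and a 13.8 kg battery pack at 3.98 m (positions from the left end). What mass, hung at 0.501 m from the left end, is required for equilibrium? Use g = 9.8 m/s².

Choose the pivot (at 2.92 m from the left end) as the axis so the support reaction has zero arm there.
Beam weight: 4.67 × 9.8 = 45.77 N down at 3.03 m → arm 0.11 m, τ = 45.77 × 0.11 = 5.035 N·m clockwise.
Bucket of sand: 17.9 × 9.8 = 175.4 N down at 5.39 m → arm 2.47 m, τ = 175.4 × 2.47 = 433.2 N·m clockwise.
Battery pack: 13.8 × 9.8 = 135.2 N down at 3.98 m → arm 1.06 m, τ = 135.2 × 1.06 = 143.3 N·m clockwise.
Net moment of known loads = 581.5 N·m clockwise.
An unknown mass m at 0.501 m has arm 2.419 m; its moment is m·g·2.419 counterclockwise.
For rotational equilibrium, m × 9.8 × 2.419 = 581.5, so m = 581.5 / (9.8 × 2.419) = 24.5 kg.

m ≈ 24.5 kg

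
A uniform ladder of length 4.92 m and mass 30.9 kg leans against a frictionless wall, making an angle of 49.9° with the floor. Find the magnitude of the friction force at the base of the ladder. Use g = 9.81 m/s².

About the foot of the ladder:
Ladder weight 30.9×9.81 = 303.1 N acts at 2.46 m along the ladder; its horizontal arm is 2.46·cos49.9° = 1.585 m → τ = 480.4 N·m clockwise.
Wall normal N acts horizontally at the top; its moment arm is the height L sinθ = 4.92·sin49.9° = 3.763 m, counterclockwise.
For rotational equilibrium, N × 3.763 = 480.4, so N = 128 N.
ΣFx = 0: friction at the foot balances the wall's push, so f = N_wall = 128 N.

f ≈ 128 N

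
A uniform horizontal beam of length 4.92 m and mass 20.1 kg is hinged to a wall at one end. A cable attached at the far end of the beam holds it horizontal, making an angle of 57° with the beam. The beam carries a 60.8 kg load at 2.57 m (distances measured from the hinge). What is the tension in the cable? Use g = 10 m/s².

T ≈ 499 N

Taking torques about the hinge:
Beam weight: 20.1 × 10 = 201 N down at 2.46 m → arm 2.46 m, τ = 201 × 2.46 = 494.5 N·m clockwise.
Load: 60.8 × 10 = 608 N down at 2.57 m → arm 2.57 m, τ = 608 × 2.57 = 1563 N·m clockwise.
Total clockwise load moment = 2058 N·m.
The cable tension T acts at 4.92 m; only its component perpendicular to the beam, T sinθ, produces torque. sin 57° = 0.8387.
Balancing moments: T × 4.92 × 0.8387 = 2058, giving T = 2058 / 4.126 = 499 N.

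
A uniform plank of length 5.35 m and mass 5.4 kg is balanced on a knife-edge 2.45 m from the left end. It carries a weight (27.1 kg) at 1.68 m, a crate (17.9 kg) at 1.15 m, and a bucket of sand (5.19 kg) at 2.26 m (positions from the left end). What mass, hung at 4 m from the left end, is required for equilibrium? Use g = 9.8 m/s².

Take moments about the knife-edge (at 2.45 m from the left end).
Beam weight: 5.4 × 9.8 = 52.92 N down at 2.675 m → arm 0.225 m, τ = 52.92 × 0.225 = 11.91 N·m clockwise.
Weight: 27.1 × 9.8 = 265.6 N down at 1.68 m → arm 0.77 m, τ = 265.6 × 0.77 = 204.5 N·m counterclockwise.
Crate: 17.9 × 9.8 = 175.4 N down at 1.15 m → arm 1.3 m, τ = 175.4 × 1.3 = 228 N·m counterclockwise.
Bucket of sand: 5.19 × 9.8 = 50.86 N down at 2.26 m → arm 0.19 m, τ = 50.86 × 0.19 = 9.663 N·m counterclockwise.
Net moment of known loads = 430.3 N·m counterclockwise.
An unknown mass m at 4 m has arm 1.55 m; its moment is m·g·1.55 clockwise.
Balancing moments: m × 9.8 × 1.55 = 430.3, giving m = 430.3 / (9.8 × 1.55) = 28.3 kg.

m ≈ 28.3 kg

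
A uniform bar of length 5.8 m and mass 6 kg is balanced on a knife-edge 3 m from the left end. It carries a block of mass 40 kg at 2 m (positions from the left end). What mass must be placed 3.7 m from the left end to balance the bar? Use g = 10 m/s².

Take moments about the knife-edge (at 3 m from the left end).
Beam weight: 6 × 10 = 60 N down at 2.9 m → arm 0.1 m, τ = 60 × 0.1 = 6 N·m counterclockwise.
Block: 40 × 10 = 400 N down at 2 m → arm 1 m, τ = 400 × 1 = 400 N·m counterclockwise.
Net moment of known loads = 406 N·m counterclockwise.
An unknown mass m at 3.7 m has arm 0.7 m; its moment is m·g·0.7 clockwise.
Setting net torque to zero: m × 10 × 0.7 = 406 → m = 406 / (10 × 0.7) = 58 kg.

m ≈ 58 kg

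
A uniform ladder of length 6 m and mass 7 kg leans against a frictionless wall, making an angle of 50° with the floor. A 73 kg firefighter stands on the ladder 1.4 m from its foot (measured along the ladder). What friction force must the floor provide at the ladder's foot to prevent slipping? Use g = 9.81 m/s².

f ≈ 169 N

Choose the foot of the ladder as the axis so the floor normal and friction both act there and drop out.
Ladder weight 7×9.81 = 68.67 N acts at 3 m along the ladder; its horizontal arm is 3·cos50° = 1.928 m → τ = 132.4 N·m clockwise.
Firefighter: 73×9.81 = 716.1 N at 1.4 m → arm 0.8999 m → τ = 644.4 N·m clockwise.
Wall normal N acts horizontally at the top; its moment arm is the height L sinθ = 6·sin50° = 4.596 m, counterclockwise.
Balancing moments: N × 4.596 = 776.8, giving N = 169 N.
ΣFx = 0: friction at the foot balances the wall's push, so f = N_wall = 169 N.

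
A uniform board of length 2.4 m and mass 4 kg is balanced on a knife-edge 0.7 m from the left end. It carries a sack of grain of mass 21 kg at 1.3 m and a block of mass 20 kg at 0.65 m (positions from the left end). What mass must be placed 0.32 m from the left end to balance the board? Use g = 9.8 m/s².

Choose the knife-edge (at 0.7 m from the left end) as the axis so the support reaction has zero arm there.
Beam weight: 4 × 9.8 = 39.2 N down at 1.2 m → arm 0.5 m, τ = 39.2 × 0.5 = 19.6 N·m clockwise.
Sack of grain: 21 × 9.8 = 205.8 N down at 1.3 m → arm 0.6 m, τ = 205.8 × 0.6 = 123.5 N·m clockwise.
Block: 20 × 9.8 = 196 N down at 0.65 m → arm 0.05 m, τ = 196 × 0.05 = 9.8 N·m counterclockwise.
Net moment of known loads = 133.3 N·m clockwise.
An unknown mass m at 0.32 m has arm 0.38 m; its moment is m·g·0.38 counterclockwise.
Setting net torque to zero: m × 9.8 × 0.38 = 133.3 → m = 133.3 / (9.8 × 0.38) = 35.8 kg.

m ≈ 35.8 kg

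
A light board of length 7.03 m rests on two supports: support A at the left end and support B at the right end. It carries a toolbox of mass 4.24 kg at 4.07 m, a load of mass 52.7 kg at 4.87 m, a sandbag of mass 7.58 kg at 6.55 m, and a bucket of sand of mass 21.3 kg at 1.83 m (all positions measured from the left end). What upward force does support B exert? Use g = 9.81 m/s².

R_B ≈ 506 N

Sum moments about support A (its reaction then has zero moment arm).
Toolbox: 4.24 × 9.81 = 41.59 N down at 4.07 m → arm 4.07 m, τ = 41.59 × 4.07 = 169.3 N·m clockwise.
Load: 52.7 × 9.81 = 517 N down at 4.87 m → arm 4.87 m, τ = 517 × 4.87 = 2518 N·m clockwise.
Sandbag: 7.58 × 9.81 = 74.36 N down at 6.55 m → arm 6.55 m, τ = 74.36 × 6.55 = 487.1 N·m clockwise.
Bucket of sand: 21.3 × 9.81 = 209 N down at 1.83 m → arm 1.83 m, τ = 209 × 1.83 = 382.5 N·m clockwise.
Net load moment about support A = 3557 N·m clockwise.
Reaction R at support B is upward at 7.03 m, arm 7.03 m → moment R × 7.03 counterclockwise.
For rotational equilibrium, R × 7.03 = 3557, so R = 506 N.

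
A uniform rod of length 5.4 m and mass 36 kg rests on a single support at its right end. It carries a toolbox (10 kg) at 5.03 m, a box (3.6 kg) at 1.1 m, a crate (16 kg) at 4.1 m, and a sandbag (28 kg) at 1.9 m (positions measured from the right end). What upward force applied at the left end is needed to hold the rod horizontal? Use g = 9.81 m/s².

Sum moments about the right end (the unknown pivot reaction has zero arm there).
Beam weight: 36 × 9.81 = 353.2 N down at 2.7 m → arm 2.7 m, τ = 353.2 × 2.7 = 953.6 N·m counterclockwise.
Toolbox: 10 × 9.81 = 98.1 N down at 5.03 m → arm 5.03 m, τ = 98.1 × 5.03 = 493.4 N·m counterclockwise.
Box: 3.6 × 9.81 = 35.32 N down at 1.1 m → arm 1.1 m, τ = 35.32 × 1.1 = 38.85 N·m counterclockwise.
Crate: 16 × 9.81 = 157 N down at 4.1 m → arm 4.1 m, τ = 157 × 4.1 = 643.7 N·m counterclockwise.
Sandbag: 28 × 9.81 = 274.7 N down at 1.9 m → arm 1.9 m, τ = 274.7 × 1.9 = 521.9 N·m counterclockwise.
Net moment of the loads = 2651 N·m counterclockwise.
The upward force F acts at the left end, arm 5.4 m, giving F × 5.4 clockwise.
Setting net torque to zero: F × 5.4 = 2651 → F = 2651 / 5.4 = 491 N.

F ≈ 491 N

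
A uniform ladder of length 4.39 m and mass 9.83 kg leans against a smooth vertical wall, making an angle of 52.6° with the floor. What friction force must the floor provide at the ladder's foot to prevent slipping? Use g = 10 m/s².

Sum moments about the foot of the ladder (the floor normal and friction both act there and drop out).
Ladder weight 9.83×10 = 98.3 N acts at 2.195 m along the ladder; its horizontal arm is 2.195·cos52.6° = 1.333 m → τ = 131 N·m clockwise.
Wall normal N acts horizontally at the top; its moment arm is the height L sinθ = 4.39·sin52.6° = 3.487 m, counterclockwise.
Στ = 0 ⇒ N × 3.487 = 131 ⇒ N = 37.6 N.
ΣFx = 0: friction at the foot balances the wall's push, so f = N_wall = 37.6 N.

f ≈ 37.6 N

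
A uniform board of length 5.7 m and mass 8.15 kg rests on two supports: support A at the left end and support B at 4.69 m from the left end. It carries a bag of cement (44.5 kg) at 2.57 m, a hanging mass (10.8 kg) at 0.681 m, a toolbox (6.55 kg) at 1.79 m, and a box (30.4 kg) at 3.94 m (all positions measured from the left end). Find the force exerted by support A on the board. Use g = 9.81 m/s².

R_A ≈ 407 N

Taking torques about support B:
Beam weight: 8.15 × 9.81 = 79.95 N down at 2.85 m → arm 1.84 m, τ = 79.95 × 1.84 = 147.1 N·m counterclockwise.
Bag of cement: 44.5 × 9.81 = 436.5 N down at 2.57 m → arm 2.12 m, τ = 436.5 × 2.12 = 925.4 N·m counterclockwise.
Hanging mass: 10.8 × 9.81 = 105.9 N down at 0.681 m → arm 4.009 m, τ = 105.9 × 4.009 = 424.6 N·m counterclockwise.
Toolbox: 6.55 × 9.81 = 64.26 N down at 1.79 m → arm 2.9 m, τ = 64.26 × 2.9 = 186.4 N·m counterclockwise.
Box: 30.4 × 9.81 = 298.2 N down at 3.94 m → arm 0.75 m, τ = 298.2 × 0.75 = 223.6 N·m counterclockwise.
Net load moment about support B = 1907 N·m counterclockwise.
Reaction R at support A is upward at 0 m, arm 4.69 m → moment R × 4.69 clockwise.
Setting net torque to zero: R × 4.69 = 1907 → R = 407 N.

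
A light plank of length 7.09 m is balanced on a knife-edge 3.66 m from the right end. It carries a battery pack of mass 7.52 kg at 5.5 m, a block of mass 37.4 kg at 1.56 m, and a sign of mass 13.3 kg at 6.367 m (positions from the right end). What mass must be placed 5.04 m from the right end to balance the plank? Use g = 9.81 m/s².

Take moments about the knife-edge (at 3.66 m from the right end).
Battery pack: 7.52 × 9.81 = 73.77 N down at 5.5 m → arm 1.84 m, τ = 73.77 × 1.84 = 135.7 N·m counterclockwise.
Block: 37.4 × 9.81 = 366.9 N down at 1.56 m → arm 2.1 m, τ = 366.9 × 2.1 = 770.5 N·m clockwise.
Sign: 13.3 × 9.81 = 130.5 N down at 6.367 m → arm 2.707 m, τ = 130.5 × 2.707 = 353.3 N·m counterclockwise.
Net moment of known loads = 281.5 N·m clockwise.
An unknown mass m at 5.04 m has arm 1.38 m; its moment is m·g·1.38 counterclockwise.
Balancing moments: m × 9.81 × 1.38 = 281.5, giving m = 281.5 / (9.81 × 1.38) = 20.8 kg.

m ≈ 20.8 kg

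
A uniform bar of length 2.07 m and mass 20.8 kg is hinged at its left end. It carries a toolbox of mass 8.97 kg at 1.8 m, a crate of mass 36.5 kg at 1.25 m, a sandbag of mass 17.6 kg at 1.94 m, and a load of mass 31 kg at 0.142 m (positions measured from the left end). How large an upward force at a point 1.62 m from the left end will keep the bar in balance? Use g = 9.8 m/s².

Taking torques about the left end:
Beam weight: 20.8 × 9.8 = 203.8 N down at 1.035 m → arm 1.035 m, τ = 203.8 × 1.035 = 210.9 N·m clockwise.
Toolbox: 8.97 × 9.8 = 87.91 N down at 1.8 m → arm 1.8 m, τ = 87.91 × 1.8 = 158.2 N·m clockwise.
Crate: 36.5 × 9.8 = 357.7 N down at 1.25 m → arm 1.25 m, τ = 357.7 × 1.25 = 447.1 N·m clockwise.
Sandbag: 17.6 × 9.8 = 172.5 N down at 1.94 m → arm 1.94 m, τ = 172.5 × 1.94 = 334.6 N·m clockwise.
Load: 31 × 9.8 = 303.8 N down at 0.142 m → arm 0.142 m, τ = 303.8 × 0.142 = 43.14 N·m clockwise.
Net moment of the loads = 1194 N·m clockwise.
The upward force F acts at a point 1.62 m from the left end, arm 1.62 m, giving F × 1.62 counterclockwise.
For rotational equilibrium, F × 1.62 = 1194, so F = 1194 / 1.62 = 737 N.

F ≈ 737 N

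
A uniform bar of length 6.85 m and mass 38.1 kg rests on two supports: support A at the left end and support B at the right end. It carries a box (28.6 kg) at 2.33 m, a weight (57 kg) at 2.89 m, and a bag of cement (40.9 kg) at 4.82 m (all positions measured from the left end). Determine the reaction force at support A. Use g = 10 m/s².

R_A ≈ 830 N

Take moments about support B.
Beam weight: 38.1 × 10 = 381 N down at 3.425 m → arm 3.425 m, τ = 381 × 3.425 = 1305 N·m counterclockwise.
Box: 28.6 × 10 = 286 N down at 2.33 m → arm 4.52 m, τ = 286 × 4.52 = 1293 N·m counterclockwise.
Weight: 57 × 10 = 570 N down at 2.89 m → arm 3.96 m, τ = 570 × 3.96 = 2257 N·m counterclockwise.
Bag of cement: 40.9 × 10 = 409 N down at 4.82 m → arm 2.03 m, τ = 409 × 2.03 = 830.3 N·m counterclockwise.
Net load moment about support B = 5685 N·m counterclockwise.
Reaction R at support A is upward at 0 m, arm 6.85 m → moment R × 6.85 clockwise.
Balancing moments: R × 6.85 = 5685, giving R = 830 N.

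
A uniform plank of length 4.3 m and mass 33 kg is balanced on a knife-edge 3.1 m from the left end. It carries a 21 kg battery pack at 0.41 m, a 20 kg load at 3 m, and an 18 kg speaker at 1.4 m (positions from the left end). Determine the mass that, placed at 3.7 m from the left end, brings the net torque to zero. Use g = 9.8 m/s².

Take moments about the knife-edge (at 3.1 m from the left end).
Beam weight: 33 × 9.8 = 323.4 N down at 2.15 m → arm 0.95 m, τ = 323.4 × 0.95 = 307.2 N·m counterclockwise.
Battery pack: 21 × 9.8 = 205.8 N down at 0.41 m → arm 2.69 m, τ = 205.8 × 2.69 = 553.6 N·m counterclockwise.
Load: 20 × 9.8 = 196 N down at 3 m → arm 0.1 m, τ = 196 × 0.1 = 19.6 N·m counterclockwise.
Speaker: 18 × 9.8 = 176.4 N down at 1.4 m → arm 1.7 m, τ = 176.4 × 1.7 = 299.9 N·m counterclockwise.
Net moment of known loads = 1180 N·m counterclockwise.
An unknown mass m at 3.7 m has arm 0.6 m; its moment is m·g·0.6 clockwise.
Balancing moments: m × 9.8 × 0.6 = 1180, giving m = 1180 / (9.8 × 0.6) = 201 kg.

m ≈ 201 kg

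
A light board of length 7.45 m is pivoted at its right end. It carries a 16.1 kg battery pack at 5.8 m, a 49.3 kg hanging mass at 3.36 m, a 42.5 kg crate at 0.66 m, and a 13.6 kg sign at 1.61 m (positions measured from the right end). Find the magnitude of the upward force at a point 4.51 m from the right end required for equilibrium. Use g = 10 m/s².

F ≈ 685 N

About the right end:
Battery pack: 16.1 × 10 = 161 N down at 5.8 m → arm 5.8 m, τ = 161 × 5.8 = 933.8 N·m counterclockwise.
Hanging mass: 49.3 × 10 = 493 N down at 3.36 m → arm 3.36 m, τ = 493 × 3.36 = 1656 N·m counterclockwise.
Crate: 42.5 × 10 = 425 N down at 0.66 m → arm 0.66 m, τ = 425 × 0.66 = 280.5 N·m counterclockwise.
Sign: 13.6 × 10 = 136 N down at 1.61 m → arm 1.61 m, τ = 136 × 1.61 = 219 N·m counterclockwise.
Net moment of the loads = 3089 N·m counterclockwise.
The upward force F acts at a point 4.51 m from the right end, arm 4.51 m, giving F × 4.51 clockwise.
Setting net torque to zero: F × 4.51 = 3089 → F = 3089 / 4.51 = 685 N.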